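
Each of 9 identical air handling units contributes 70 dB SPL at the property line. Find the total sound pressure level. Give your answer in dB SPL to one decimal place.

With 9 equal, uncorrelated contributions the intensity is 9× that of one unit, giving a rise of 10·log₁₀ 9.
L_total = 70 + 10·log₁₀(9) = 70 + 9.542 = 79.54 dB SPL.

79.5 dB SPL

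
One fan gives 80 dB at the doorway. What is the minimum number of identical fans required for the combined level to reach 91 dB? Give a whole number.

Need L₁ + 10·log₁₀ N ≥ 91, i.e. log₁₀ N ≥ 1.10.
N ≥ 10^(11.0/10) = 12.589, so N = 13.

13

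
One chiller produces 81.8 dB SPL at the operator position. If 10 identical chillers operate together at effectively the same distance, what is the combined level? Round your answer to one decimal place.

91.8 dB SPL

L_total = L₁ + 10·log₁₀ N for N identical incoherent sources.
L_total = 81.8 + 10·log₁₀(10) = 81.8 + 10.000 = 91.80 dB SPL.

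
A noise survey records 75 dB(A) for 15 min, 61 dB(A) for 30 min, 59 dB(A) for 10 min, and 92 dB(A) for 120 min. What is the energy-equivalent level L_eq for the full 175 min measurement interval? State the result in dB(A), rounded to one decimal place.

Weight each interval's intensity by its duration and average over T = 175 min:
Σ tᵢ·10^(Lᵢ/10) = 15·10^(75/10) + 30·10^(61/10) + 10·10^(59/10) + 120·10^(92/10) = 1.907e+11.
L_eq = 10·log₁₀(1.907e+11/175) = 90.37 dB(A).

90.4 dB(A)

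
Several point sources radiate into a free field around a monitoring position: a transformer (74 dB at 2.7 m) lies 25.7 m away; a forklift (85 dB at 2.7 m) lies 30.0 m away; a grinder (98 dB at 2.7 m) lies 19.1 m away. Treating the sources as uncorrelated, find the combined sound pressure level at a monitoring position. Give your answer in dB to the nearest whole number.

81 dB

Propagate each source to the receiver with L = L_ref − 20·log₁₀(r/r_ref), then add intensities.
transformer: 74 − 20·log₁₀(25.7/2.7) = 74 − 19.57 = 54.43 dB.
forklift: 85 − 20·log₁₀(30.0/2.7) = 85 − 20.92 = 64.08 dB.
grinder: 98 − 20·log₁₀(19.1/2.7) = 98 − 16.99 = 81.01 dB.
Σ 10^(L/10) = 1.289e+08 → L_total = 10·log₁₀(1.289e+08) = 81.10 dB.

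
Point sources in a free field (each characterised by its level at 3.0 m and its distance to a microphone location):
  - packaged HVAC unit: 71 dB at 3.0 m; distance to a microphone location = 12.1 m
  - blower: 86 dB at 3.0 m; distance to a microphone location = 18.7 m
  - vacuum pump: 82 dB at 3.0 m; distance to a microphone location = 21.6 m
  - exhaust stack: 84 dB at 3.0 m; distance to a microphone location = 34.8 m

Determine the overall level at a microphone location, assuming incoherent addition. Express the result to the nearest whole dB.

First find each source's level at the receiver (point-source: −20·log₁₀(r/r_ref)), then combine on an intensity basis.
packaged HVAC unit: 71 − 20·log₁₀(12.1/3.0) = 71 − 12.11 = 58.89 dB.
blower: 86 − 20·log₁₀(18.7/3.0) = 86 − 15.89 = 70.11 dB.
vacuum pump: 82 − 20·log₁₀(21.6/3.0) = 82 − 17.15 = 64.85 dB.
exhaust stack: 84 − 20·log₁₀(34.8/3.0) = 84 − 21.29 = 62.71 dB.
Σ 10^(L/10) = 1.594e+07 → L_total = 10·log₁₀(1.594e+07) = 72.03 dB.

72 dB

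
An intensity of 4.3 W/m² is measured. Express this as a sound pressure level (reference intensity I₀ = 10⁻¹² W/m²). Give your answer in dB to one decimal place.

Dividing by I₀ shifts the exponent by 12: I/I₀ = 4.3×10^12.
L = 10·(0.6335 + 12) = 126.33 dB.

126.3 dB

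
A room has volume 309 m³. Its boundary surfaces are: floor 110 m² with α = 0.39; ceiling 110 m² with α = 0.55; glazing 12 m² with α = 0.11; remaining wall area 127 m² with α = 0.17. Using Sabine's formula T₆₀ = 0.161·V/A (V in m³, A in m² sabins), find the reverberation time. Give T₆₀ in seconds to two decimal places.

0.39 s

Total absorption A = 110·0.39 + 110·0.55 + 12·0.11 + 127·0.17 = 126.31 m² sabins.
T₆₀ = 0.161 × 309 / 126.31 = 0.394 s.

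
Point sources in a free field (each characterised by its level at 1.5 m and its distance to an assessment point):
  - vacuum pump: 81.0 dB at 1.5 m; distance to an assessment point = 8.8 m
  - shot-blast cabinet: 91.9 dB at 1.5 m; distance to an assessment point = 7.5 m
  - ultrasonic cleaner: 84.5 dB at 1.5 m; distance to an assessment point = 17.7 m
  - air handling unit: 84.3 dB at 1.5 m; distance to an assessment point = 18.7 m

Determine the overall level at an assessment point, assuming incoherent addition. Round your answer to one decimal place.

First find each source's level at the receiver (point-source: −20·log₁₀(r/r_ref)), then combine on an intensity basis.
vacuum pump: 81.0 − 20·log₁₀(8.8/1.5) = 81.0 − 15.37 = 65.63 dB.
shot-blast cabinet: 91.9 − 20·log₁₀(7.5/1.5) = 91.9 − 13.98 = 77.92 dB.
ultrasonic cleaner: 84.5 − 20·log₁₀(17.7/1.5) = 84.5 − 21.44 = 63.06 dB.
air handling unit: 84.3 − 20·log₁₀(18.7/1.5) = 84.3 − 21.92 = 62.38 dB.
Σ 10^(L/10) = 6.937e+07 → L_total = 10·log₁₀(6.937e+07) = 78.41 dB.

78.4 dB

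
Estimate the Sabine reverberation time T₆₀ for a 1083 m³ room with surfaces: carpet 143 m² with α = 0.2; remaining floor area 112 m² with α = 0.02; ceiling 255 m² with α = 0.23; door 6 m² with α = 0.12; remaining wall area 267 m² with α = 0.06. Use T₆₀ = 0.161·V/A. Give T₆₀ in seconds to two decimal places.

Total absorption A = 143·0.2 + 112·0.02 + 255·0.23 + 6·0.12 + 267·0.06 = 106.23 m² sabins.
T₆₀ = 0.161 × 1083 / 106.23 = 1.641 s.

1.64 s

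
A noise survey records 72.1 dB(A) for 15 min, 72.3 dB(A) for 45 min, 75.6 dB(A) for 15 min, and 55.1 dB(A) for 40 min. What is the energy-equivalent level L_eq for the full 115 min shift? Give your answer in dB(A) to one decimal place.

71.3 dB(A)

The energy average is taken in the linear domain: L_eq = 10·log₁₀[(Σ tᵢ·10^(Lᵢ/10))/T], T = 115 min.
Σ tᵢ·10^(Lᵢ/10) = 15·10^(72.1/10) + 45·10^(72.3/10) + 15·10^(75.6/10) + 40·10^(55.1/10) = 1.565e+09.
L_eq = 10·log₁₀(1.565e+09/115) = 71.34 dB(A).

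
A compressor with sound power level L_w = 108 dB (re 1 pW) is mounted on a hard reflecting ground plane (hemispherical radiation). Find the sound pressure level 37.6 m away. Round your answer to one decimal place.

L_p = L_w − 10·log₁₀(2π·r²) with r = 37.6 m.
2π·r² = 8883 m², 10·log₁₀ of that is 39.486 dB.
L_p = 108 − 39.486 = 68.51 dB.

68.5 dB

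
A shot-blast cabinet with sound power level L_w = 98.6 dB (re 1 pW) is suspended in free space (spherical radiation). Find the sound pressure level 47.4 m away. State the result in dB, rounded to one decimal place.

L_p = L_w − 10·log₁₀(4π·r²) with r = 47.4 m.
4π·r² = 2.823e+04 m², 10·log₁₀ of that is 44.508 dB.
L_p = 98.6 − 44.508 = 54.09 dB.

54.1 dB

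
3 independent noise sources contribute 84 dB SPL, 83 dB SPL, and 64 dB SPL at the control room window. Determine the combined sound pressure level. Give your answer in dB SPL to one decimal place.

86.6 dB SPL

Incoherent sources combine by intensity addition: L_total = 10·log₁₀(Σ 10^(L_i/10)).
Σ 10^(L/10) = 10^(84/10) + 10^(83/10) + 10^(64/10) = 4.532e+08.
L_total = 10·log₁₀(4.532e+08) = 86.56 dB SPL.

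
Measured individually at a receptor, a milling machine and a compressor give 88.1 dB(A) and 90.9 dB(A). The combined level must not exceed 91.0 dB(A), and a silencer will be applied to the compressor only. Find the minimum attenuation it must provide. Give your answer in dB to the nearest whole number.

3 dB

Everything except the compressor sums to 10^(88.1/10) = 6.457e+08 in linear terms, 88.10 dB(A).
The limit corresponds to 10^(91.0/10) = 1.259e+09; subtracting the fixed part leaves 6.133e+08 for the compressor, i.e. 87.88 dB(A).
So the compressor must be reduced from 90.9 to 87.88 dB(A): IL = 3.02 dB.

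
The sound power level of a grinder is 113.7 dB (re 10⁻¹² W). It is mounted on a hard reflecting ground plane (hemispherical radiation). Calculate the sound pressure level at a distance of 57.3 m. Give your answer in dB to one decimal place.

Free-field hemispherical radiation: L_p = L_w − 10·log₁₀(2π·r²), r = 57.3 m.
2π·r² = 2.063e+04 m², 10·log₁₀ of that is 43.145 dB.
L_p = 113.7 − 43.145 = 70.56 dB.

70.6 dB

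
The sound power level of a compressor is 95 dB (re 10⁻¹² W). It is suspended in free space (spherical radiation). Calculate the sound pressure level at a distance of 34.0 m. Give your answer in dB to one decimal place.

53.4 dB

Free-field spherical radiation: L_p = L_w − 10·log₁₀(4π·r²), r = 34.0 m.
4π·r² = 1.453e+04 m², 10·log₁₀ of that is 41.622 dB.
L_p = 95 − 41.622 = 53.38 dB.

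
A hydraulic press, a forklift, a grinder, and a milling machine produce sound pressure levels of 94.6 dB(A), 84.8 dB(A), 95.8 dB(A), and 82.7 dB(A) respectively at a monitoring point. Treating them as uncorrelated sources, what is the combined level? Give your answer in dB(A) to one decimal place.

98.6 dB(A)

Incoherent sources combine by intensity addition: L_total = 10·log₁₀(Σ 10^(L_i/10)).
Σ 10^(L/10) = 10^(94.6/10) + 10^(84.8/10) + 10^(95.8/10) + 10^(82.7/10) = 7.174e+09.
L_total = 10·log₁₀(7.174e+09) = 98.56 dB(A).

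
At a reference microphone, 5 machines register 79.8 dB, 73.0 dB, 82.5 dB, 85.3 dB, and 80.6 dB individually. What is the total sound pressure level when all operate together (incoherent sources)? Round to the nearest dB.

Incoherent sources combine by intensity addition: L_total = 10·log₁₀(Σ 10^(L_i/10)).
Σ 10^(L/10) = 10^(79.8/10) + 10^(73.0/10) + 10^(82.5/10) + 10^(85.3/10) + 10^(80.6/10) = 7.469e+08.
L_total = 10·log₁₀(7.469e+08) = 88.73 dB.

89 dB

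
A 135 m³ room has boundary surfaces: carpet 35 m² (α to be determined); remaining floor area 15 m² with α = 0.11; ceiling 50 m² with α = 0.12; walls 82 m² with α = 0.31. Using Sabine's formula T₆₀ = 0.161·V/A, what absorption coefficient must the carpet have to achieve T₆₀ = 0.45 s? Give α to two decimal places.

A = 0.161·V/T₆₀ = 0.161·135/0.45 = 48.30 m² sabins.
Absorption from the other surfaces = 15·0.11 + 50·0.12 + 82·0.31 = 33.07 m², so the carpet must supply 15.23 m² over 35 m².
α = 15.23/35 = 0.435.

0.44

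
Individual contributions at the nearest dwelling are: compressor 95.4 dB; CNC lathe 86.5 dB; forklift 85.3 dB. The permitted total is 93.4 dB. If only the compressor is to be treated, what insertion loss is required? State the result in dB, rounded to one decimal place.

Everything except the compressor sums to 10^(86.5/10) + 10^(85.3/10) = 7.855e+08 in linear terms, 88.95 dB.
The limit corresponds to 10^(93.4/10) = 2.188e+09; subtracting the fixed part leaves 1.402e+09 for the compressor, i.e. 91.47 dB.
So the compressor must be reduced from 95.4 to 91.47 dB: IL = 3.93 dB.

3.9 dB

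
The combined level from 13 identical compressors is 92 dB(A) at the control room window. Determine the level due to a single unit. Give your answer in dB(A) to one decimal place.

80.9 dB(A)

For N identical incoherent sources L_total = L₁ + 10·log₁₀ N, so L₁ = 92 − 10·log₁₀(13) = 92 − 11.139.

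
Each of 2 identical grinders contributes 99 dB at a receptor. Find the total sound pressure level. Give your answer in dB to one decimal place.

102.0 dB

With 2 equal, uncorrelated contributions the intensity is 2× that of one unit, giving a rise of 10·log₁₀ 2.
L_total = 99 + 10·log₁₀(2) = 99 + 3.010 = 102.01 dB.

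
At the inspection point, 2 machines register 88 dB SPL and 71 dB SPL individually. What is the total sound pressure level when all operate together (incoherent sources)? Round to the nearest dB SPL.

Incoherent sources combine by intensity addition: L_total = 10·log₁₀(Σ 10^(L_i/10)).
Σ 10^(L/10) = 10^(88/10) + 10^(71/10) = 6.435e+08.
L_total = 10·log₁₀(6.435e+08) = 88.09 dB SPL.

88 dB SPL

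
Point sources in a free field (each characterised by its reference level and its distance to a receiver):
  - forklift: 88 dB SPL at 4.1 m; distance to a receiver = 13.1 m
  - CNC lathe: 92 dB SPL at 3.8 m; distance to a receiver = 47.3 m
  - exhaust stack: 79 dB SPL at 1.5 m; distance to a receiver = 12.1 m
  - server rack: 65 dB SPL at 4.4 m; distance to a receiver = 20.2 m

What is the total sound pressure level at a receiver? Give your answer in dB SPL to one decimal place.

78.7 dB SPL

First find each source's level at the receiver (point-source: −20·log₁₀(r/r_ref)), then combine on an intensity basis.
forklift: 88 − 20·log₁₀(13.1/4.1) = 88 − 10.09 = 77.91 dB SPL.
CNC lathe: 92 − 20·log₁₀(47.3/3.8) = 92 − 21.90 = 70.10 dB SPL.
exhaust stack: 79 − 20·log₁₀(12.1/1.5) = 79 − 18.13 = 60.87 dB SPL.
server rack: 65 − 20·log₁₀(20.2/4.4) = 65 − 13.24 = 51.76 dB SPL.
Σ 10^(L/10) = 7.341e+07 → L_total = 10·log₁₀(7.341e+07) = 78.66 dB SPL.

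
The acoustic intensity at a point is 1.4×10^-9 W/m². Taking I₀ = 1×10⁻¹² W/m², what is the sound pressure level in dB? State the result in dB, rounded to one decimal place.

31.5 dB

L = 10·log₁₀(I/I₀) = 10·log₁₀(1.4×10^-9/10⁻¹²) = 10·log₁₀(1.4×10^3).
L = 10·(0.1461 + 3) = 31.46 dB.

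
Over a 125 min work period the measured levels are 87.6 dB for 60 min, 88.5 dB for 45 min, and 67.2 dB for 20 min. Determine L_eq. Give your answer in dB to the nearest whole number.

L_eq = 10·log₁₀[(1/T)·Σ tᵢ·10^(Lᵢ/10)] with T = 125 min.
Σ tᵢ·10^(Lᵢ/10) = 60·10^(87.6/10) + 45·10^(88.5/10) + 20·10^(67.2/10) = 6.649e+10.
L_eq = 10·log₁₀(6.649e+10/125) = 87.26 dB.

87 dB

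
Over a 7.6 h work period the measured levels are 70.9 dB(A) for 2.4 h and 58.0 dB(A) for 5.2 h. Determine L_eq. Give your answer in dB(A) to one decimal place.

The energy average is taken in the linear domain: L_eq = 10·log₁₀[(Σ tᵢ·10^(Lᵢ/10))/T], T = 7.6 h.
Σ tᵢ·10^(Lᵢ/10) = 2.4·10^(70.9/10) + 5.2·10^(58.0/10) = 3.281e+07.
L_eq = 10·log₁₀(3.281e+07/7.6) = 66.35 dB(A).

66.4 dB(A)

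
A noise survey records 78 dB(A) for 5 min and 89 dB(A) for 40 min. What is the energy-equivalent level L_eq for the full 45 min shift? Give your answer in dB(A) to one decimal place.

L_eq = 10·log₁₀[(1/T)·Σ tᵢ·10^(Lᵢ/10)] with T = 45 min.
Σ tᵢ·10^(Lᵢ/10) = 5·10^(78/10) + 40·10^(89/10) = 3.209e+10.
L_eq = 10·log₁₀(3.209e+10/45) = 88.53 dB(A).

88.5 dB(A)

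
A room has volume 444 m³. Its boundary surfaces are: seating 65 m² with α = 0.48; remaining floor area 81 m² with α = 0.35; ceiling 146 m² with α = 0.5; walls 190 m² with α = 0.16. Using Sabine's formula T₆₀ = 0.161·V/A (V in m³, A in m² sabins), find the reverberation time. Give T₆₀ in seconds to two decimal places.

0.44 s

Summing Sᵢαᵢ: 65·0.48 + 81·0.35 + 146·0.5 + 190·0.16 = 162.95 m².
T₆₀ = 0.161·V/A = 0.161·444/162.95 = 0.439 s.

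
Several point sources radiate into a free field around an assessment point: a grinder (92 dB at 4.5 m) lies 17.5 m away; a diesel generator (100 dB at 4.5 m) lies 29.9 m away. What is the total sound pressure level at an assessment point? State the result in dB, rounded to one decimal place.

Propagate each source to the receiver with L = L_ref − 20·log₁₀(r/r_ref), then add intensities.
grinder: 92 − 20·log₁₀(17.5/4.5) = 92 − 11.80 = 80.20 dB.
diesel generator: 100 − 20·log₁₀(29.9/4.5) = 100 − 16.45 = 83.55 dB.
Σ 10^(L/10) = 3.313e+08 → L_total = 10·log₁₀(3.313e+08) = 85.20 dB.

85.2 dB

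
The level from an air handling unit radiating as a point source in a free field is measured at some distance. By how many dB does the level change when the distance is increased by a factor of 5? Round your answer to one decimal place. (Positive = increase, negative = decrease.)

-14.0 dB

Point-source spreading: ΔL = −20·log₁₀(r₂/r₁).
ΔL = −20·log₁₀(5) = -13.98 dB.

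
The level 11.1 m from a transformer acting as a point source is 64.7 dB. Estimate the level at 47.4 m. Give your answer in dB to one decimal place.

For a point source, L₂ = L₁ − 20·log₁₀(r₂/r₁).
L₂ = 64.7 − 20·log₁₀(47.4/11.1) = 64.7 − 12.609 = 52.09 dB.

52.1 dB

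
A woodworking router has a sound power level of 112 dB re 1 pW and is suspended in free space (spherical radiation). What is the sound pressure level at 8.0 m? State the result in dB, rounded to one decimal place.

82.9 dB

L_p = L_w − 10·log₁₀(4π·r²) with r = 8.0 m.
4π·r² = 804.2 m², 10·log₁₀ of that is 29.054 dB.
L_p = 112 − 29.054 = 82.95 dB.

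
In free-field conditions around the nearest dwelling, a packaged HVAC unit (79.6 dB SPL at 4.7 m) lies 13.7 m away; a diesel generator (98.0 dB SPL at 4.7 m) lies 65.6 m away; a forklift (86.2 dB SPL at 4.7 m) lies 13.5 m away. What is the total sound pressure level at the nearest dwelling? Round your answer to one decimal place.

79.7 dB SPL

Propagate each source to the receiver with L = L_ref − 20·log₁₀(r/r_ref), then add intensities.
packaged HVAC unit: 79.6 − 20·log₁₀(13.7/4.7) = 79.6 − 9.29 = 70.31 dB SPL.
diesel generator: 98.0 − 20·log₁₀(65.6/4.7) = 98.0 − 22.90 = 75.10 dB SPL.
forklift: 86.2 − 20·log₁₀(13.5/4.7) = 86.2 − 9.16 = 77.04 dB SPL.
Σ 10^(L/10) = 9.365e+07 → L_total = 10·log₁₀(9.365e+07) = 79.72 dB SPL.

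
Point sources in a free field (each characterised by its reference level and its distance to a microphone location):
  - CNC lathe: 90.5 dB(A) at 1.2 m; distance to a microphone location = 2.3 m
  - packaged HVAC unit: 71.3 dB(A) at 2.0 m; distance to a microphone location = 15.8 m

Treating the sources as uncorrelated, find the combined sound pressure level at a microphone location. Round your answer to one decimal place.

Propagate each source to the receiver with L = L_ref − 20·log₁₀(r/r_ref), then add intensities.
CNC lathe: 90.5 − 20·log₁₀(2.3/1.2) = 90.5 − 5.65 = 84.85 dB(A).
packaged HVAC unit: 71.3 − 20·log₁₀(15.8/2.0) = 71.3 − 17.95 = 53.35 dB(A).
Σ 10^(L/10) = 3.056e+08 → L_total = 10·log₁₀(3.056e+08) = 84.85 dB(A).

84.9 dB(A)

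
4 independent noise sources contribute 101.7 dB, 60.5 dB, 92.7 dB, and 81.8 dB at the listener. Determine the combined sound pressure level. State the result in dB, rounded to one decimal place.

102.3 dB

Incoherent sources combine by intensity addition: L_total = 10·log₁₀(Σ 10^(L_i/10)).
Σ 10^(L/10) = 10^(101.7/10) + 10^(60.5/10) + 10^(92.7/10) + 10^(81.8/10) = 1.681e+10.
L_total = 10·log₁₀(1.681e+10) = 102.25 dB.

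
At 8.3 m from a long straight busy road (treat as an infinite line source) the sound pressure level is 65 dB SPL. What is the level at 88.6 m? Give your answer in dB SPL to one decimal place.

Cylindrical spreading from a line source gives a 10·log₁₀(r₂/r₁) drop.
L₂ = 65 − 10·log₁₀(88.6/8.3) = 65 − 10.284 = 54.72 dB SPL.

54.7 dB SPL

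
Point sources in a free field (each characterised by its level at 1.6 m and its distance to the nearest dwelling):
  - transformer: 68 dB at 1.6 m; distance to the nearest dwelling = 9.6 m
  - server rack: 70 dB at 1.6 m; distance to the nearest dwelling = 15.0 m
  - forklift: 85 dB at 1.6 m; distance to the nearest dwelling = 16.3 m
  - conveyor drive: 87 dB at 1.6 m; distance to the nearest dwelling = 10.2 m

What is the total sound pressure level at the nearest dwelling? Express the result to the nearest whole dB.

Apply inverse-square spreading to bring every level to the receiver, then sum 10^(L/10).
transformer: 68 − 20·log₁₀(9.6/1.6) = 68 − 15.56 = 52.44 dB.
server rack: 70 − 20·log₁₀(15.0/1.6) = 70 − 19.44 = 50.56 dB.
forklift: 85 − 20·log₁₀(16.3/1.6) = 85 − 20.16 = 64.84 dB.
conveyor drive: 87 − 20·log₁₀(10.2/1.6) = 87 − 16.09 = 70.91 dB.
Σ 10^(L/10) = 1.567e+07 → L_total = 10·log₁₀(1.567e+07) = 71.95 dB.

72 dB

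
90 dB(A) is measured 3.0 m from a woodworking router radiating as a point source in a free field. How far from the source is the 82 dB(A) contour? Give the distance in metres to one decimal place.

Point-source spreading drops the level by 20·log₁₀(r₂/r₁); inverting, r₂/r₁ = 10^(ΔL/20).
r₂ = 3.0·10^((90−82)/20) = 3.0·10^(8.0/20) = 7.54 m.

7.5 m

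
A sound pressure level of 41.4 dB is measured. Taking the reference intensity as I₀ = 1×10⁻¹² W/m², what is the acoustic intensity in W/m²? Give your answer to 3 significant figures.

I/I₀ = 10^(41.4/10) = 1.38e+04, so I = 1.38e+04 × 10⁻¹² W/m².

1.38e-08 W/m²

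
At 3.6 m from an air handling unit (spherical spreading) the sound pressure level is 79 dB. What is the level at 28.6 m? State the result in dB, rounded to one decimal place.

61.0 dB

For a point source, L₂ = L₁ − 20·log₁₀(r₂/r₁).
L₂ = 79 − 20·log₁₀(28.6/3.6) = 79 − 18.001 = 61.00 dB.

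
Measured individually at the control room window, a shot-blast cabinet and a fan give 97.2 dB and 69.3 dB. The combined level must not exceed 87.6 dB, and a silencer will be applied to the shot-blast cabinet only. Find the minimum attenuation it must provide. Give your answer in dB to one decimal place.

The untreated sources together contribute 10^(69.3/10) = 8.511e+06, i.e. 69.30 dB.
The limit corresponds to 10^(87.6/10) = 5.754e+08; subtracting the fixed part leaves 5.669e+08 for the shot-blast cabinet, i.e. 87.54 dB.
Required insertion loss = 97.2 − 87.54 = 9.66 dB.

9.7 dB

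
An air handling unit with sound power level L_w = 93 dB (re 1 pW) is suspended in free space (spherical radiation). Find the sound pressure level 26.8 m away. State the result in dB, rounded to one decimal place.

53.4 dB

Free-field spherical radiation: L_p = L_w − 10·log₁₀(4π·r²), r = 26.8 m.
4π·r² = 9026 m², 10·log₁₀ of that is 39.555 dB.
L_p = 93 − 39.555 = 53.45 dB.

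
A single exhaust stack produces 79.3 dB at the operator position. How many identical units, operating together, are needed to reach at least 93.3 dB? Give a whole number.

26

The shortfall is 93.3 − 79.3 = 14.0 dB, and N units add 10·log₁₀ N, so need 10·log₁₀ N ≥ 14.0.
N ≥ 10^(14.0/10) = 25.119, so N = 26.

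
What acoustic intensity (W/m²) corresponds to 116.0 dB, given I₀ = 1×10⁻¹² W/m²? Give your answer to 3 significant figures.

I = I₀·10^(L/10) = 10⁻¹² × 10^(116.0/10) = 10^(-0.400).

0.398 W/m²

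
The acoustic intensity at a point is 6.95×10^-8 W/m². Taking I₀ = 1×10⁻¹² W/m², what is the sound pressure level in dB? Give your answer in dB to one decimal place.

Dividing by I₀ shifts the exponent by 12: I/I₀ = 6.95×10^4.
L = 10·(0.8420 + 4) = 48.42 dB.

48.4 dB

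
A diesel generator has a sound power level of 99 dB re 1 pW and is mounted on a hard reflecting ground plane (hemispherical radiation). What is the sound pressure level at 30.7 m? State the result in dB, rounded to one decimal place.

The power spreads over a hemisphere of area 2π·r², so L_p = L_w − 10·log₁₀(2π·r²).
2π·r² = 5922 m², 10·log₁₀ of that is 37.725 dB.
L_p = 99 − 37.725 = 61.28 dB.

61.3 dB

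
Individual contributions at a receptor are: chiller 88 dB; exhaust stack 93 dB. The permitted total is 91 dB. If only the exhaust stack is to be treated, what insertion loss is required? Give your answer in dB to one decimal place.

Everything except the exhaust stack sums to 10^(88/10) = 6.310e+08 in linear terms, 88.00 dB.
To meet 91 dB overall, the treated exhaust stack may contribute at most 10^(91/10) − 6.310e+08 = 6.280e+08, i.e. 87.98 dB.
So the exhaust stack must be reduced from 93 to 87.98 dB: IL = 5.02 dB.

5.0 dB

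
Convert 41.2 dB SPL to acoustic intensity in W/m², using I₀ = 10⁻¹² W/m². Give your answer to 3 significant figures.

I/I₀ = 10^(41.2/10) = 1.318e+04, so I = 1.318e+04 × 10⁻¹² W/m².

1.32e-08 W/m²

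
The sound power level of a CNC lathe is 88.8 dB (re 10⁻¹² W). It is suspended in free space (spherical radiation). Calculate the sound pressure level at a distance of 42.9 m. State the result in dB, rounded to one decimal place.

45.2 dB

Free-field spherical radiation: L_p = L_w − 10·log₁₀(4π·r²), r = 42.9 m.
4π·r² = 2.313e+04 m², 10·log₁₀ of that is 43.641 dB.
L_p = 88.8 − 43.641 = 45.16 dB.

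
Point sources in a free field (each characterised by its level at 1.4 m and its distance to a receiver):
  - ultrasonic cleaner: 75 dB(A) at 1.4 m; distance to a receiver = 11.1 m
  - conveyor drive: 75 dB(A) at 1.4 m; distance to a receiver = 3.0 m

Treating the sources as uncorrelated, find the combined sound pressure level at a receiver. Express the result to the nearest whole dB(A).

Apply inverse-square spreading to bring every level to the receiver, then sum 10^(L/10).
ultrasonic cleaner: 75 − 20·log₁₀(11.1/1.4) = 75 − 17.98 = 57.02 dB(A).
conveyor drive: 75 − 20·log₁₀(3.0/1.4) = 75 − 6.62 = 68.38 dB(A).
Σ 10^(L/10) = 7.390e+06 → L_total = 10·log₁₀(7.390e+06) = 68.69 dB(A).

69 dB(A)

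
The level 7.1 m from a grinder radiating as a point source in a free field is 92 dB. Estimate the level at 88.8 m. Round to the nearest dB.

Point-source attenuation: ΔL = 20·log₁₀(r₂/r₁) = 20·log₁₀(88.8/7.1) = 21.943 dB.
L₂ = 92 − 20·log₁₀(88.8/7.1) = 92 − 21.943 = 70.06 dB.

70 dB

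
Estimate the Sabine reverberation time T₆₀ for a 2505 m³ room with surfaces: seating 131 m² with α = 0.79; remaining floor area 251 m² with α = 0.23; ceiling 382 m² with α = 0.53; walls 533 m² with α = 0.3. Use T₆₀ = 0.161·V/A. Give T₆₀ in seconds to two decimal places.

0.77 s

Total absorption A = 131·0.79 + 251·0.23 + 382·0.53 + 533·0.3 = 523.58 m² sabins.
T₆₀ = 0.161 × 2505 / 523.58 = 0.770 s.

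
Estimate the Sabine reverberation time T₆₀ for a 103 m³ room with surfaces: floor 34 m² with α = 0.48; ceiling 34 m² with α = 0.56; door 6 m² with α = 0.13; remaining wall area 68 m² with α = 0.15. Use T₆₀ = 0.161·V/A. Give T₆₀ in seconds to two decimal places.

Total absorption A = 34·0.48 + 34·0.56 + 6·0.13 + 68·0.15 = 46.34 m² sabins.
T₆₀ = 0.161·V/A = 0.161·103/46.34 = 0.358 s.

0.36 s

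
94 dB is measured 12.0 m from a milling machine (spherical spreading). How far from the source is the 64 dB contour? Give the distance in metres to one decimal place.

379.5 m

Point-source spreading drops the level by 20·log₁₀(r₂/r₁); inverting, r₂/r₁ = 10^(ΔL/20).
r₂ = 12.0·10^((94−64)/20) = 12.0·10^(30.0/20) = 379.47 m.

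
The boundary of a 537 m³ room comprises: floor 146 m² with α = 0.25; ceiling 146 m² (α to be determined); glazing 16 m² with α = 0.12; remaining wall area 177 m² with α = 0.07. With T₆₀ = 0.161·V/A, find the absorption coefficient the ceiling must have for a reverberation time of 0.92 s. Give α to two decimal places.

0.30

From T₆₀ = 0.161·V/A, the target T₆₀ = 0.92 s needs A = 0.161·537/0.92 = 93.98 m².
Absorption from the other surfaces = 146·0.25 + 16·0.12 + 177·0.07 = 50.81 m², so the ceiling must supply 43.17 m² over 146 m².
α = 43.17/146 = 0.296.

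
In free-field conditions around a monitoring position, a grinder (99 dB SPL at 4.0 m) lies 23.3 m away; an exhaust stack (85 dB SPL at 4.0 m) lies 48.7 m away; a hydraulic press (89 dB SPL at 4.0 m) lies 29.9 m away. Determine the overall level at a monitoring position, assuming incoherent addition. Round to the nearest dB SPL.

Apply inverse-square spreading to bring every level to the receiver, then sum 10^(L/10).
grinder: 99 − 20·log₁₀(23.3/4.0) = 99 − 15.31 = 83.69 dB SPL.
exhaust stack: 85 − 20·log₁₀(48.7/4.0) = 85 − 21.71 = 63.29 dB SPL.
hydraulic press: 89 − 20·log₁₀(29.9/4.0) = 89 − 17.47 = 71.53 dB SPL.
Σ 10^(L/10) = 2.505e+08 → L_total = 10·log₁₀(2.505e+08) = 83.99 dB SPL.

84 dB SPL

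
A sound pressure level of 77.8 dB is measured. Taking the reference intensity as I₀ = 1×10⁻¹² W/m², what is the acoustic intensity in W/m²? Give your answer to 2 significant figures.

6.0e-05 W/m²

I/I₀ = 10^(77.8/10) = 6.026e+07, so I = 6.026e+07 × 10⁻¹² W/m².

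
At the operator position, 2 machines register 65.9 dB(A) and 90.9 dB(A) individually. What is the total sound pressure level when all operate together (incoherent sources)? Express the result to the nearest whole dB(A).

91 dB(A)

Incoherent sources combine by intensity addition: L_total = 10·log₁₀(Σ 10^(L_i/10)).
Σ 10^(L/10) = 10^(65.9/10) + 10^(90.9/10) = 1.234e+09.
L_total = 10·log₁₀(1.234e+09) = 90.91 dB(A).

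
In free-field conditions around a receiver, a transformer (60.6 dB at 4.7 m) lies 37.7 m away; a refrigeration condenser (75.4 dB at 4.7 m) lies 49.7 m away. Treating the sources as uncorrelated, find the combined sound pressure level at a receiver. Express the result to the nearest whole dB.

55 dB

First find each source's level at the receiver (point-source: −20·log₁₀(r/r_ref)), then combine on an intensity basis.
transformer: 60.6 − 20·log₁₀(37.7/4.7) = 60.6 − 18.08 = 42.52 dB.
refrigeration condenser: 75.4 − 20·log₁₀(49.7/4.7) = 75.4 − 20.49 = 54.91 dB.
Σ 10^(L/10) = 3.279e+05 → L_total = 10·log₁₀(3.279e+05) = 55.16 dB.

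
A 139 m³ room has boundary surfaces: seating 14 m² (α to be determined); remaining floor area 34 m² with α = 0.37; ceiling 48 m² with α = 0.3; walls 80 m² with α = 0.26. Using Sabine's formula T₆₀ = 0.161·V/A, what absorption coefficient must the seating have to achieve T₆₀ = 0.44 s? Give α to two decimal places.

0.22

Required total absorption A = 0.161·139/0.44 = 50.86 m².
Absorption from the other surfaces = 34·0.37 + 48·0.3 + 80·0.26 = 47.78 m², so the seating must supply 3.08 m² over 14 m².
α = 3.08/14 = 0.220.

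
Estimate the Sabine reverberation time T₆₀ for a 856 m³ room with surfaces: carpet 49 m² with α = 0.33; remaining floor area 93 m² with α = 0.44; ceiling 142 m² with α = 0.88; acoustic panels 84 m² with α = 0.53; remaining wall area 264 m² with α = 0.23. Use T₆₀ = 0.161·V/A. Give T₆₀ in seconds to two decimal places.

0.48 s

A = Σ Sᵢαᵢ = 49·0.33 + 93·0.44 + 142·0.88 + 84·0.53 + 264·0.23 = 287.29 m².
T₆₀ = 0.161·V/A = 0.161·856/287.29 = 0.480 s.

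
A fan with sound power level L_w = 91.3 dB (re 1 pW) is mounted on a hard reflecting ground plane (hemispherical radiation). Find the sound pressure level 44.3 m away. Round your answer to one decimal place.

Free-field hemispherical radiation: L_p = L_w − 10·log₁₀(2π·r²), r = 44.3 m.
2π·r² = 1.233e+04 m², 10·log₁₀ of that is 40.910 dB.
L_p = 91.3 − 40.910 = 50.39 dB.

50.4 dB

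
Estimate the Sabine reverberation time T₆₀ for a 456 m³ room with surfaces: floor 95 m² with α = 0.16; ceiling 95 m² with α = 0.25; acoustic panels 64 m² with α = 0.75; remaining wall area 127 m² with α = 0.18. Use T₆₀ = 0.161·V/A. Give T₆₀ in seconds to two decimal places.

0.67 s

Total absorption A = 95·0.16 + 95·0.25 + 64·0.75 + 127·0.18 = 109.81 m² sabins.
T₆₀ = 0.161·V/A = 0.161·456/109.81 = 0.669 s.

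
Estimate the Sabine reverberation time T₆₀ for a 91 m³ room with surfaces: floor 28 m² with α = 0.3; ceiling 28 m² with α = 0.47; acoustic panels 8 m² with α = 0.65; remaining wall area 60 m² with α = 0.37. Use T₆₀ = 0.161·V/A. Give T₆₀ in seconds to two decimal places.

0.30 s

Total absorption A = 28·0.3 + 28·0.47 + 8·0.65 + 60·0.37 = 48.96 m² sabins.
T₆₀ = 0.161 × 91 / 48.96 = 0.299 s.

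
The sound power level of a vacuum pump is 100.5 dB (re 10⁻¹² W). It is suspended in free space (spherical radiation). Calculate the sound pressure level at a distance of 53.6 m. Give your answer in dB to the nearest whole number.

L_p = L_w − 10·log₁₀(4π·r²) with r = 53.6 m.
4π·r² = 3.61e+04 m², 10·log₁₀ of that is 45.575 dB.
L_p = 100.5 − 45.575 = 54.92 dB.

55 dB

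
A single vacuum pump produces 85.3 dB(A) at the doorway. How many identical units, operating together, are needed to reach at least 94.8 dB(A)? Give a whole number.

9

The shortfall is 94.8 − 85.3 = 9.5 dB, and N units add 10·log₁₀ N, so need 10·log₁₀ N ≥ 9.5.
N ≥ 10^(9.5/10) = 8.913, so N = 9.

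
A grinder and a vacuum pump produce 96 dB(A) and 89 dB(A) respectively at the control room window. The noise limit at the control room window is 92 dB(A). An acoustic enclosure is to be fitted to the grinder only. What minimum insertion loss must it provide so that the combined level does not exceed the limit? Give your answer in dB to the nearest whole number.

7 dB

Fixed contribution from the other source: Σ 10^(L/10) = 10^(89/10) = 7.943e+08 (89.00 dB(A)).
The limit corresponds to 10^(92/10) = 1.585e+09; subtracting the fixed part leaves 7.906e+08 for the grinder, i.e. 88.98 dB(A).
So the grinder must be reduced from 96 to 88.98 dB(A): IL = 7.02 dB.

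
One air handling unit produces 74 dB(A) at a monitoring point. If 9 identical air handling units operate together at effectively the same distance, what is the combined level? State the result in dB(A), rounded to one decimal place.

L_total = L₁ + 10·log₁₀ N for N identical incoherent sources.
L_total = 74 + 10·log₁₀(9) = 74 + 9.542 = 83.54 dB(A).

83.5 dB(A)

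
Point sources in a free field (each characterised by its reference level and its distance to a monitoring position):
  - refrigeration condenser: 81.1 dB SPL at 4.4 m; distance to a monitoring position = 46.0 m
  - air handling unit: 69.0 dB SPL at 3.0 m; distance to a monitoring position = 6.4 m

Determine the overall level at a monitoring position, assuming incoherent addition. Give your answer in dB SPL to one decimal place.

Propagate each source to the receiver with L = L_ref − 20·log₁₀(r/r_ref), then add intensities.
refrigeration condenser: 81.1 − 20·log₁₀(46.0/4.4) = 81.1 − 20.39 = 60.71 dB SPL.
air handling unit: 69.0 − 20·log₁₀(6.4/3.0) = 69.0 − 6.58 = 62.42 dB SPL.
Σ 10^(L/10) = 2.924e+06 → L_total = 10·log₁₀(2.924e+06) = 64.66 dB SPL.

64.7 dB SPL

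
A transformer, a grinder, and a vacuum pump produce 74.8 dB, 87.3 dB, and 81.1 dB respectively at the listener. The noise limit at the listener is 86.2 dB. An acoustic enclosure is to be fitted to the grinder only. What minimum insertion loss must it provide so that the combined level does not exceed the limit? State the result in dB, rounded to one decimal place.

Fixed contribution from the other sources: Σ 10^(L/10) = 10^(74.8/10) + 10^(81.1/10) = 1.590e+08 (82.01 dB).
The limit corresponds to 10^(86.2/10) = 4.169e+08; subtracting the fixed part leaves 2.578e+08 for the grinder, i.e. 84.11 dB.
Required insertion loss = 87.3 − 84.11 = 3.19 dB.

3.2 dB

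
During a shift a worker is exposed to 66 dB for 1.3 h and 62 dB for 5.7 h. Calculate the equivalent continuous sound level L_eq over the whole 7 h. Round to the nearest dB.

63 dB

Weight each interval's intensity by its duration and average over T = 7 h:
Σ tᵢ·10^(Lᵢ/10) = 1.3·10^(66/10) + 5.7·10^(62/10) = 1.421e+07.
L_eq = 10·log₁₀(1.421e+07/7) = 63.07 dB.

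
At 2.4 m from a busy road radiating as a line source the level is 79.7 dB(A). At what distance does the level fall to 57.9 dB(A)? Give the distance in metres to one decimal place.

The 21.8 dB drop corresponds to a distance ratio of 10^(21.8/10) for a line source.
r₂ = 2.4·10^((79.7−57.9)/10) = 2.4·10^(21.8/10) = 363.25 m.

363.3 m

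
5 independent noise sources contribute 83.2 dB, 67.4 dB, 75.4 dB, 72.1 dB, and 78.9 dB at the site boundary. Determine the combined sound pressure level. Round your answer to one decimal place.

85.4 dB

Incoherent sources combine by intensity addition: L_total = 10·log₁₀(Σ 10^(L_i/10)).
Σ 10^(L/10) = 10^(83.2/10) + 10^(67.4/10) + 10^(75.4/10) + 10^(72.1/10) + 10^(78.9/10) = 3.429e+08.
L_total = 10·log₁₀(3.429e+08) = 85.35 dB.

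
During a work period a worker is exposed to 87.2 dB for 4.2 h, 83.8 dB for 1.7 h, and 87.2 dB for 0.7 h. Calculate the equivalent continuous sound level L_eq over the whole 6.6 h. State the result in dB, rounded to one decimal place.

The energy average is taken in the linear domain: L_eq = 10·log₁₀[(Σ tᵢ·10^(Lᵢ/10))/T], T = 6.6 h.
Σ tᵢ·10^(Lᵢ/10) = 4.2·10^(87.2/10) + 1.7·10^(83.8/10) + 0.7·10^(87.2/10) = 2.979e+09.
L_eq = 10·log₁₀(2.979e+09/6.6) = 86.55 dB.

86.5 dB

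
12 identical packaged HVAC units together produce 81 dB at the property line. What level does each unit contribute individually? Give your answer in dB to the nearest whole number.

70 dB

For N identical incoherent sources L_total = L₁ + 10·log₁₀ N, so L₁ = 81 − 10·log₁₀(12) = 81 − 10.792.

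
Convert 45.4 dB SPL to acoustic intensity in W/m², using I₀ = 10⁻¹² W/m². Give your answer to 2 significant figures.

I = I₀·10^(L/10) = 10⁻¹² × 10^(45.4/10) = 10^(-7.460).

3.5e-08 W/m²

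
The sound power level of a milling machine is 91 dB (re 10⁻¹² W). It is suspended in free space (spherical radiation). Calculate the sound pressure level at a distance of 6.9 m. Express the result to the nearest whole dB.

Free-field spherical radiation: L_p = L_w − 10·log₁₀(4π·r²), r = 6.9 m.
4π·r² = 598.3 m², 10·log₁₀ of that is 27.769 dB.
L_p = 91 − 27.769 = 63.23 dB.

63 dB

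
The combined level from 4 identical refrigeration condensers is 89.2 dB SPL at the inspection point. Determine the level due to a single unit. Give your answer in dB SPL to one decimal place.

For N identical incoherent sources L_total = L₁ + 10·log₁₀ N, so L₁ = 89.2 − 10·log₁₀(4) = 89.2 − 6.021.

83.2 dB SPL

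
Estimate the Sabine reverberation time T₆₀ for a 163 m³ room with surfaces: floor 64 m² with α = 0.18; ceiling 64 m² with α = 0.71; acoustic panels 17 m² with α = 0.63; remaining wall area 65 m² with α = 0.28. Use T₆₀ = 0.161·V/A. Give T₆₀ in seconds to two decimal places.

A = Σ Sᵢαᵢ = 64·0.18 + 64·0.71 + 17·0.63 + 65·0.28 = 85.87 m².
T₆₀ = 0.161·V/A = 0.161·163/85.87 = 0.306 s.

0.31 s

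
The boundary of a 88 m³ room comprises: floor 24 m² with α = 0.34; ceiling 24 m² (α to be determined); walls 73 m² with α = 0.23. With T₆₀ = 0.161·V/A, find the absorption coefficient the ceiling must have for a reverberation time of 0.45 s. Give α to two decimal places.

Required total absorption A = 0.161·88/0.45 = 31.48 m².
Absorption from the other surfaces = 24·0.34 + 73·0.23 = 24.95 m², so the ceiling must supply 6.53 m² over 24 m².
α = 6.53/24 = 0.272.

0.27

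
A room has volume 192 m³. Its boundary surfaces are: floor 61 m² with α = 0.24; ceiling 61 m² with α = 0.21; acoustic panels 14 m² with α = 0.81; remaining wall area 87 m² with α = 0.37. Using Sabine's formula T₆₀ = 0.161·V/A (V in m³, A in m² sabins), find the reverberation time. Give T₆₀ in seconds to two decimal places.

0.44 s

A = Σ Sᵢαᵢ = 61·0.24 + 61·0.21 + 14·0.81 + 87·0.37 = 70.98 m².
T₆₀ = 0.161·V/A = 0.161·192/70.98 = 0.436 s.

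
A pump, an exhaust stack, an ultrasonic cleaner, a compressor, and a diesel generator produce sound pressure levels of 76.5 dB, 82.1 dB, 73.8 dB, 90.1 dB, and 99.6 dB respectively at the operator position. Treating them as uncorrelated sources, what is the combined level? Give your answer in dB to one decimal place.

100.2 dB

For uncorrelated sources the intensities add, so convert each level to linear form, sum, and take 10·log₁₀ of the total.
Σ 10^(L/10) = 10^(76.5/10) + 10^(82.1/10) + 10^(73.8/10) + 10^(90.1/10) + 10^(99.6/10) = 1.037e+10.
L_total = 10·log₁₀(1.037e+10) = 100.16 dB.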